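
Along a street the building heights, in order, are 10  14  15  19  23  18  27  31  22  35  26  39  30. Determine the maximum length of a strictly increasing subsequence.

Track the smallest tail for each achievable length (strict):
10 → extends → [10]
14 → extends → [10, 14]
15 → extends → [10, 14, 15]
19 → extends → [10, 14, 15, 19]
23 → extends → [10, 14, 15, 19, 23]
18 → replaces 19 → [10, 14, 15, 18, 23]
27 → extends → [10, 14, 15, 18, 23, 27]
31 → extends → [10, 14, 15, 18, 23, 27, 31]
22 → replaces 23 → [10, 14, 15, 18, 22, 27, 31]
35 → extends → [10, 14, 15, 18, 22, 27, 31, 35]
26 → replaces 27 → [10, 14, 15, 18, 22, 26, 31, 35]
39 → extends → [10, 14, 15, 18, 22, 26, 31, 35, 39]
30 → replaces 31 → [10, 14, 15, 18, 22, 26, 30, 35, 39]
Nine tails, so the longest strictly increasing subsequence has length 9 (e.g. 10, 14, 15, 19, 23, 27, 31, 35, 39).

9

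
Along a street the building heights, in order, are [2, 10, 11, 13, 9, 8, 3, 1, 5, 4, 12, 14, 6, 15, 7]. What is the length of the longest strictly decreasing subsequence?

5

Negate each value so 'decreasing' becomes 'increasing', then run patience tails on the negated sequence:
-2 → extends → [-2]
-10 → replaces -2 → [-10]
-11 → replaces -10 → [-11]
-13 → replaces -11 → [-13]
-9 → extends → [-13, -9]
-8 → extends → [-13, -9, -8]
-3 → extends → [-13, -9, -8, -3]
-1 → extends → [-13, -9, -8, -3, -1]
-5 → replaces -3 → [-13, -9, -8, -5, -1]
-4 → replaces -1 → [-13, -9, -8, -5, -4]
-12 → replaces -9 → [-13, -12, -8, -5, -4]
-14 → replaces -13 → [-14, -12, -8, -5, -4]
-6 → replaces -5 → [-14, -12, -8, -6, -4]
-15 → replaces -14 → [-15, -12, -8, -6, -4]
-7 → replaces -6 → [-15, -12, -8, -7, -4]
Five tails, so the longest strictly decreasing subsequence of the original has length 5.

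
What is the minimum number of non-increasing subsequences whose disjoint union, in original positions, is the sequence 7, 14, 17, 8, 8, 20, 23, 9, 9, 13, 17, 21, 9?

Place each on the leftmost legal pile:
7 → new pile 1 (tops now [7])
14 → new pile 2 (tops now [7, 14])
17 → new pile 3 (tops now [7, 14, 17])
8 → pile 2 (tops now [7, 8, 17])
8 → pile 2 (tops now [7, 8, 17])
20 → new pile 4 (tops now [7, 8, 17, 20])
23 → new pile 5 (tops now [7, 8, 17, 20, 23])
9 → pile 3 (tops now [7, 8, 9, 20, 23])
9 → pile 3 (tops now [7, 8, 9, 20, 23])
13 → pile 4 (tops now [7, 8, 9, 13, 23])
17 → pile 5 (tops now [7, 8, 9, 13, 17])
21 → new pile 6 (tops now [7, 8, 9, 13, 17, 21])
9 → pile 3 (tops now [7, 8, 9, 13, 17, 21])
Six piles.

6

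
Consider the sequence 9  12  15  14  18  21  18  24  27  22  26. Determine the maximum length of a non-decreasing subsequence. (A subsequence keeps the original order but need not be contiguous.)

7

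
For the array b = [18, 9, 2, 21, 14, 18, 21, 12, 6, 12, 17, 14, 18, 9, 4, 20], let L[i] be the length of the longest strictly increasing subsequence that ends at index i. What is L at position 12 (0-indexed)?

5

dp[i] = 1 + max{dp[j] : j<i, b[j]<b[i]} (or 1 if no such j):
i:      0  1  2  3  4  5  6  7  8  9 10 11 12 13 14 15
b[i]:  18  9  2 21 14 18 21 12  6 12 17 14 18  9  4 20
dp:     1  1  1  2  2  3  4  2  2  3  4  4  5  3  2  6
At index 12 the value is 5.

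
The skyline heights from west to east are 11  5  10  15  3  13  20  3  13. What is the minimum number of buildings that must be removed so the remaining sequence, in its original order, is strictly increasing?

5

Fewest deletions = n − (longest strictly increasing subsequence).
i:      1  2  3  4  5  6  7  8  9
a[i]:  11  5 10 15  3 13 20  3 13
dp:     1  1  2  3  1  3  4  1  3
max dp = 4, so deletions = 9 − 4 = 5.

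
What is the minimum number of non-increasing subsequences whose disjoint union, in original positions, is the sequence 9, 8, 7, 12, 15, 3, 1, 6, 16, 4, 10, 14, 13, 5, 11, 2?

4

The minimum number of non-increasing subsequences covering a sequence equals the length of its longest strictly increasing subsequence.
LIS length is 4 (e.g. 9, 12, 15, 16), so 4 piles are needed.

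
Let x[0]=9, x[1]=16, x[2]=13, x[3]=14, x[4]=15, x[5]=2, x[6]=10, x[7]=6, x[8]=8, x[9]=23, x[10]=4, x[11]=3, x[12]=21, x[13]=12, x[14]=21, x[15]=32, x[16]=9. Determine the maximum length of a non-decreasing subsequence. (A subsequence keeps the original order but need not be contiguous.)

7

Let dp[i] be the length of the longest such subsequence ending at index i:
i:      0  1  2  3  4  5  6  7  8  9 10 11 12 13 14 15 16
x[i]:   9 16 13 14 15  2 10  6  8 23  4  3 21 12 21 32  9
dp:     1  2  2  3  4  1  2  2  3  5  2  2  5  4  6  7  4
Maximum dp value is 7.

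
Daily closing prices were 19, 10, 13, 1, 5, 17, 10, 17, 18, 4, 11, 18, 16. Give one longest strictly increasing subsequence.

1, 5, 10, 17, 18

Patience tails give the LIS length; then backtrack through the dp parents:
19 → extends → [19]
10 → replaces 19 → [10]
13 → extends → [10, 13]
1 → replaces 10 → [1, 13]
5 → replaces 13 → [1, 5]
17 → extends → [1, 5, 17]
10 → replaces 17 → [1, 5, 10]
17 → extends → [1, 5, 10, 17]
18 → extends → [1, 5, 10, 17, 18]
4 → replaces 5 → [1, 4, 10, 17, 18]
11 → replaces 17 → [1, 4, 10, 11, 18]
18 → already a tail → [1, 4, 10, 11, 18]
16 → replaces 18 → [1, 4, 10, 11, 16]
Length 5; one witness is 1, 5, 10, 17, 18.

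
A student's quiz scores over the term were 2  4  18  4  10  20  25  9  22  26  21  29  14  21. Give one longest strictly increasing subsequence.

Patience tails give the LIS length; then backtrack through the dp parents:
2 → extends → [2]
4 → extends → [2, 4]
18 → extends → [2, 4, 18]
4 → already a tail → [2, 4, 18]
10 → replaces 18 → [2, 4, 10]
20 → extends → [2, 4, 10, 20]
25 → extends → [2, 4, 10, 20, 25]
9 → replaces 10 → [2, 4, 9, 20, 25]
22 → replaces 25 → [2, 4, 9, 20, 22]
26 → extends → [2, 4, 9, 20, 22, 26]
21 → replaces 22 → [2, 4, 9, 20, 21, 26]
29 → extends → [2, 4, 9, 20, 21, 26, 29]
14 → replaces 20 → [2, 4, 9, 14, 21, 26, 29]
21 → already a tail → [2, 4, 9, 14, 21, 26, 29]
Length 7; one witness is 2, 4, 18, 20, 25, 26, 29.

2, 4, 18, 20, 25, 26, 29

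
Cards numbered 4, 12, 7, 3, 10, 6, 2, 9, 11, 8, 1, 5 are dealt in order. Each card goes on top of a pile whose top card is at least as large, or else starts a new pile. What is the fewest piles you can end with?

Place each on the leftmost legal pile:
4 → new pile 1 (tops now [4])
12 → new pile 2 (tops now [4, 12])
7 → pile 2 (tops now [4, 7])
3 → pile 1 (tops now [3, 7])
10 → new pile 3 (tops now [3, 7, 10])
6 → pile 2 (tops now [3, 6, 10])
2 → pile 1 (tops now [2, 6, 10])
9 → pile 3 (tops now [2, 6, 9])
11 → new pile 4 (tops now [2, 6, 9, 11])
8 → pile 3 (tops now [2, 6, 8, 11])
1 → pile 1 (tops now [1, 6, 8, 11])
5 → pile 2 (tops now [1, 5, 8, 11])
Four piles.

4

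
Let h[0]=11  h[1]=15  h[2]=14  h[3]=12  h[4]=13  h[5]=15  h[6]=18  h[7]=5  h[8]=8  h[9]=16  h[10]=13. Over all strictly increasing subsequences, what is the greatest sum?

Let S[i] be the best sum of a strictly increasing subsequence ending at i:
i:      0  1  2  3  4  5  6  7  8  9 10
h[i]:  11 15 14 12 13 15 18  5  8 16 13
S:     11 26 25 23 36 51 69  5 13 67 36
Maximum is 69 (e.g. 11 + 12 + 13 + 15 + 18).

69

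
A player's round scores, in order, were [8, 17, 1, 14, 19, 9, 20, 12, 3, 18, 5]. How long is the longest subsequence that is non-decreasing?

Track the smallest tail for each achievable length (allowing ties):
8 → extends → [8]
17 → extends → [8, 17]
1 → replaces 8 → [1, 17]
14 → replaces 17 → [1, 14]
19 → extends → [1, 14, 19]
9 → replaces 14 → [1, 9, 19]
20 → extends → [1, 9, 19, 20]
12 → replaces 19 → [1, 9, 12, 20]
3 → replaces 9 → [1, 3, 12, 20]
18 → replaces 20 → [1, 3, 12, 18]
5 → replaces 12 → [1, 3, 5, 18]
Four tails, so the longest non-decreasing subsequence has length 4 (e.g. 8, 17, 19, 20).

4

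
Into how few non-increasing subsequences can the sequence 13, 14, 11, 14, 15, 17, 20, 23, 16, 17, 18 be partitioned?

Place each on the leftmost legal pile:
13 → new pile 1 (tops now [13])
14 → new pile 2 (tops now [13, 14])
11 → pile 1 (tops now [11, 14])
14 → pile 2 (tops now [11, 14])
15 → new pile 3 (tops now [11, 14, 15])
17 → new pile 4 (tops now [11, 14, 15, 17])
20 → new pile 5 (tops now [11, 14, 15, 17, 20])
23 → new pile 6 (tops now [11, 14, 15, 17, 20, 23])
16 → pile 4 (tops now [11, 14, 15, 16, 20, 23])
17 → pile 5 (tops now [11, 14, 15, 16, 17, 23])
18 → pile 6 (tops now [11, 14, 15, 16, 17, 18])
Six piles.

6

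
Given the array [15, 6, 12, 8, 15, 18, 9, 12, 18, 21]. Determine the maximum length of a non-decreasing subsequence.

6

Let dp[i] be the length of the longest such subsequence ending at index i:
i:      1  2  3  4  5  6  7  8  9 10
a[i]:  15  6 12  8 15 18  9 12 18 21
dp:     1  1  2  2  3  4  3  4  5  6
Maximum dp value is 6.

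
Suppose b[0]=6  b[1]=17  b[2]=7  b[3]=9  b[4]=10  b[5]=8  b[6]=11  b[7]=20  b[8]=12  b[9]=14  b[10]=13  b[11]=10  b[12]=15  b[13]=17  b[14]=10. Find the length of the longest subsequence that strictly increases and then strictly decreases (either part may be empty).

10

inc[i] = longest strictly increasing subsequence ending at i; dec[i] = longest strictly decreasing subsequence starting at i:
i:      0  1  2  3  4  5  6  7  8  9 10 11 12 13 14
b[i]:   6 17  7  9 10  8 11 20 12 14 13 10 15 17 10
inc:    1  2  2  3  4  3  5  6  6  7  7  4  8  9  4
dec:    1  4  1  2  2  1  2  4  2  3  2  1  2  2  1
Best peak at i=13 (value 17): inc=9, dec=2, length 9+2−1 = 10.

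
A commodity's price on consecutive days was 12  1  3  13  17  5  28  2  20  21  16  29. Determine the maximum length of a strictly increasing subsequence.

7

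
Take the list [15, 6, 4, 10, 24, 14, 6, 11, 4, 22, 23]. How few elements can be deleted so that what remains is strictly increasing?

6

Fewest deletions = n − (longest strictly increasing subsequence).
i:      1  2  3  4  5  6  7  8  9 10 11
a[i]:  15  6  4 10 24 14  6 11  4 22 23
dp:     1  1  1  2  3  3  2  3  1  4  5
max dp = 5, so deletions = 11 − 5 = 6.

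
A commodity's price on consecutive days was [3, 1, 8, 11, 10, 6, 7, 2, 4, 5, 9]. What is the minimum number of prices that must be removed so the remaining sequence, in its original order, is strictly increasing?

Fewest deletions = n − (longest strictly increasing subsequence).
Patience tails:
3 → extends → [3]
1 → replaces 3 → [1]
8 → extends → [1, 8]
11 → extends → [1, 8, 11]
10 → replaces 11 → [1, 8, 10]
6 → replaces 8 → [1, 6, 10]
7 → replaces 10 → [1, 6, 7]
2 → replaces 6 → [1, 2, 7]
4 → replaces 7 → [1, 2, 4]
5 → extends → [1, 2, 4, 5]
9 → extends → [1, 2, 4, 5, 9]
Longest strictly increasing subsequence has length 5, so deletions = 11 − 5 = 6.

6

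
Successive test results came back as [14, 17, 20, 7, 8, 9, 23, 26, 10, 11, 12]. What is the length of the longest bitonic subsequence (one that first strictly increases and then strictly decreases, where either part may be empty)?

inc[i] = longest strictly increasing subsequence ending at i; dec[i] = longest strictly decreasing subsequence starting at i:
i:      1  2  3  4  5  6  7  8  9 10 11
a[i]:  14 17 20  7  8  9 23 26 10 11 12
inc:    1  2  3  1  2  3  4  5  4  5  6
dec:    2  2  2  1  1  1  2  2  1  1  1
Best peak at i=8 (value 26): inc=5, dec=2, length 5+2−1 = 6.

6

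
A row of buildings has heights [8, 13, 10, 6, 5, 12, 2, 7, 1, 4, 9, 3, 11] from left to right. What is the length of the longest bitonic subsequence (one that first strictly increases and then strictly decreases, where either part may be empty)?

inc[i] = longest strictly increasing subsequence ending at i; dec[i] = longest strictly decreasing subsequence starting at i:
i:      1  2  3  4  5  6  7  8  9 10 11 12 13
a[i]:   8 13 10  6  5 12  2  7  1  4  9  3 11
inc:    1  2  2  1  1  3  1  2  1  2  3  2  4
dec:    5  6  5  4  3  4  2  3  1  2  2  1  1
Best peak at i=2 (value 13): inc=2, dec=6, length 2+6−1 = 7.

7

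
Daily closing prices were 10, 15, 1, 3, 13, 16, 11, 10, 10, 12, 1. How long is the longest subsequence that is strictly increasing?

4

Let dp[i] be the length of the longest such subsequence ending at index i:
i:      1  2  3  4  5  6  7  8  9 10 11
a[i]:  10 15  1  3 13 16 11 10 10 12  1
dp:     1  2  1  2  3  4  3  3  3  4  1
Maximum dp value is 4.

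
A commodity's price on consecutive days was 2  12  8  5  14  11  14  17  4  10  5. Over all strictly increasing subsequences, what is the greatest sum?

Let S[i] be the best sum of a strictly increasing subsequence ending at i:
i:      1  2  3  4  5  6  7  8  9 10 11
a[i]:   2 12  8  5 14 11 14 17  4 10  5
S:      2 14 10  7 28 21 35 52  6 20 11
Maximum is 52 (e.g. 2 + 8 + 11 + 14 + 17).

52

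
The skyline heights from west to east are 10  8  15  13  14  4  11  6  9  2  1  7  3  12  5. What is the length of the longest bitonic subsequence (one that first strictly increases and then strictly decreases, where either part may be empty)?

inc[i] = longest strictly increasing subsequence ending at i; dec[i] = longest strictly decreasing subsequence starting at i:
i:      1  2  3  4  5  6  7  8  9 10 11 12 13 14 15
a[i]:  10  8 15 13 14  4 11  6  9  2  1  7  3 12  5
inc:    1  1  2  2  3  1  2  2  3  1  1  3  2  4  3
dec:    5  4  6  5  5  3  4  3  3  2  1  2  1  2  1
Best peak at i=3 (value 15): inc=2, dec=6, length 2+6−1 = 7.

7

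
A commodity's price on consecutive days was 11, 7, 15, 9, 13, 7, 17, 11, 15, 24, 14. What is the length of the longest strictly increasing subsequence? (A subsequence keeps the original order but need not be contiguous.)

5

Track the smallest tail for each achievable length (strict):
11 → extends → [11]
7 → replaces 11 → [7]
15 → extends → [7, 15]
9 → replaces 15 → [7, 9]
13 → extends → [7, 9, 13]
7 → already a tail → [7, 9, 13]
17 → extends → [7, 9, 13, 17]
11 → replaces 13 → [7, 9, 11, 17]
15 → replaces 17 → [7, 9, 11, 15]
24 → extends → [7, 9, 11, 15, 24]
14 → replaces 15 → [7, 9, 11, 14, 24]
Five tails, so the longest strictly increasing subsequence has length 5 (e.g. 7, 9, 13, 17, 24).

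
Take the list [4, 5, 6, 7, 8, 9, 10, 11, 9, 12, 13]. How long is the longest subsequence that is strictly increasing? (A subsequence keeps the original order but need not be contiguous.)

10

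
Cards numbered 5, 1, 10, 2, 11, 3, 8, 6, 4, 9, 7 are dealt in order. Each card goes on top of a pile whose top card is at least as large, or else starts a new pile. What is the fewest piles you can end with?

5

Place each on the leftmost legal pile:
5 → new pile 1 (tops now [5])
1 → pile 1 (tops now [1])
10 → new pile 2 (tops now [1, 10])
2 → pile 2 (tops now [1, 2])
11 → new pile 3 (tops now [1, 2, 11])
3 → pile 3 (tops now [1, 2, 3])
8 → new pile 4 (tops now [1, 2, 3, 8])
6 → pile 4 (tops now [1, 2, 3, 6])
4 → pile 4 (tops now [1, 2, 3, 4])
9 → new pile 5 (tops now [1, 2, 3, 4, 9])
7 → pile 5 (tops now [1, 2, 3, 4, 7])
Five piles.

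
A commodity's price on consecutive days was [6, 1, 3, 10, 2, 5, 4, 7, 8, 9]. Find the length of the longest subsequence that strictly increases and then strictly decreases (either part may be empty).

6

inc[i] = longest strictly increasing subsequence ending at i; dec[i] = longest strictly decreasing subsequence starting at i:
i:      1  2  3  4  5  6  7  8  9 10
a[i]:   6  1  3 10  2  5  4  7  8  9
inc:    1  1  2  3  2  3  3  4  5  6
dec:    3  1  2  3  1  2  1  1  1  1
Best peak at i=10 (value 9): inc=6, dec=1, length 6+1−1 = 6.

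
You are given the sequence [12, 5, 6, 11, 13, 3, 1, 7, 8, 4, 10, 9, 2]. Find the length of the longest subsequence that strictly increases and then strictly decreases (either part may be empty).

7

inc[i] = longest strictly increasing subsequence ending at i; dec[i] = longest strictly decreasing subsequence starting at i:
i:      1  2  3  4  5  6  7  8  9 10 11 12 13
a[i]:  12  5  6 11 13  3  1  7  8  4 10  9  2
inc:    1  1  2  3  4  1  1  3  4  2  5  5  2
dec:    5  3  3  4  4  2  1  3  3  2  3  2  1
Best peak at i=5 (value 13): inc=4, dec=4, length 4+4−1 = 7.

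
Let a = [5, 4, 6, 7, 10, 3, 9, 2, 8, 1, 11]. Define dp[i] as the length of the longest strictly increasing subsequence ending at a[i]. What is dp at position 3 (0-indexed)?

3

dp[i] = 1 + max{dp[j] : j<i, a[j]<a[i]} (or 1 if no such j):
i:      0  1  2  3  4  5  6  7  8  9 10
a[i]:   5  4  6  7 10  3  9  2  8  1 11
dp:     1  1  2  3  4  1  4  1  4  1  5
At index 3 the value is 3.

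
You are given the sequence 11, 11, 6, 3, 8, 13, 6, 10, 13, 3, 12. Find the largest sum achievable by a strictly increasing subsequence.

Let S[i] be the best sum of a strictly increasing subsequence ending at i:
i:      1  2  3  4  5  6  7  8  9 10 11
a[i]:  11 11  6  3  8 13  6 10 13  3 12
S:     11 11  6  3 14 27  9 24 37  3 36
Maximum is 37 (e.g. 6 + 8 + 10 + 13).

37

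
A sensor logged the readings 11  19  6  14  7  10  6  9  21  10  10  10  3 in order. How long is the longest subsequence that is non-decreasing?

6

Let dp[i] be the length of the longest such subsequence ending at index i:
i:      1  2  3  4  5  6  7  8  9 10 11 12 13
a[i]:  11 19  6 14  7 10  6  9 21 10 10 10  3
dp:     1  2  1  2  2  3  2  3  4  4  5  6  1
Maximum dp value is 6.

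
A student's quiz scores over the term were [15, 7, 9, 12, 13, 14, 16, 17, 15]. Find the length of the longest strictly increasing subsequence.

7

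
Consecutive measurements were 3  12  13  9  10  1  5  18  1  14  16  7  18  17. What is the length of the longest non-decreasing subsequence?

6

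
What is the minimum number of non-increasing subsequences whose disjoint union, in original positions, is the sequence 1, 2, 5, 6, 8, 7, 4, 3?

Place each on the leftmost legal pile:
1 → new pile 1 (tops now [1])
2 → new pile 2 (tops now [1, 2])
5 → new pile 3 (tops now [1, 2, 5])
6 → new pile 4 (tops now [1, 2, 5, 6])
8 → new pile 5 (tops now [1, 2, 5, 6, 8])
7 → pile 5 (tops now [1, 2, 5, 6, 7])
4 → pile 3 (tops now [1, 2, 4, 6, 7])
3 → pile 3 (tops now [1, 2, 3, 6, 7])
Five piles.

5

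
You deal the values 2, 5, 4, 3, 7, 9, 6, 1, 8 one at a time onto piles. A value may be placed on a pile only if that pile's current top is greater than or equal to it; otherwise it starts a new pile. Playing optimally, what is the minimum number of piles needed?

The minimum number of non-increasing subsequences covering a sequence equals the length of its longest strictly increasing subsequence.
LIS length is 4 (e.g. 2, 5, 7, 9), so 4 piles are needed.

4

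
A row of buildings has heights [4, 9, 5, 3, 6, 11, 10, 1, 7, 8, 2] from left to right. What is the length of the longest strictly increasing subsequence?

5

Track the smallest tail for each achievable length (strict):
4 → extends → [4]
9 → extends → [4, 9]
5 → replaces 9 → [4, 5]
3 → replaces 4 → [3, 5]
6 → extends → [3, 5, 6]
11 → extends → [3, 5, 6, 11]
10 → replaces 11 → [3, 5, 6, 10]
1 → replaces 3 → [1, 5, 6, 10]
7 → replaces 10 → [1, 5, 6, 7]
8 → extends → [1, 5, 6, 7, 8]
2 → replaces 5 → [1, 2, 6, 7, 8]
Five tails, so the longest strictly increasing subsequence has length 5 (e.g. 4, 5, 6, 7, 8).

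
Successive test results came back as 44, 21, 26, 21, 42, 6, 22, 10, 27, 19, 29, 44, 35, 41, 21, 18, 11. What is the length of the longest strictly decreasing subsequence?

Negate each value so 'decreasing' becomes 'increasing', then run patience tails on the negated sequence:
-44 → extends → [-44]
-21 → extends → [-44, -21]
-26 → replaces -21 → [-44, -26]
-21 → extends → [-44, -26, -21]
-42 → replaces -26 → [-44, -42, -21]
-6 → extends → [-44, -42, -21, -6]
-22 → replaces -21 → [-44, -42, -22, -6]
-10 → replaces -6 → [-44, -42, -22, -10]
-27 → replaces -22 → [-44, -42, -27, -10]
-19 → replaces -10 → [-44, -42, -27, -19]
-29 → replaces -27 → [-44, -42, -29, -19]
-44 → already a tail → [-44, -42, -29, -19]
-35 → replaces -29 → [-44, -42, -35, -19]
-41 → replaces -35 → [-44, -42, -41, -19]
-21 → replaces -19 → [-44, -42, -41, -21]
-18 → extends → [-44, -42, -41, -21, -18]
-11 → extends → [-44, -42, -41, -21, -18, -11]
Six tails, so the longest strictly decreasing subsequence of the original has length 6.

6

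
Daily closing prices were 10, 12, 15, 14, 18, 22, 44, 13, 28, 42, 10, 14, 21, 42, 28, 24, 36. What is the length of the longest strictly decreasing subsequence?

Let dp[i] be the longest strictly decreasing subsequence ending at i:
i:      1  2  3  4  5  6  7  8  9 10 11 12 13 14 15 16 17
a[i]:  10 12 15 14 18 22 44 13 28 42 10 14 21 42 28 24 36
dp:     1  1  1  2  1  1  1  3  2  2  4  3  3  2  3  4  3
Maximum is 4.

4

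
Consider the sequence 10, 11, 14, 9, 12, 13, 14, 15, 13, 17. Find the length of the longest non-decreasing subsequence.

Let dp[i] be the length of the longest such subsequence ending at index i:
i:      1  2  3  4  5  6  7  8  9 10
a[i]:  10 11 14  9 12 13 14 15 13 17
dp:     1  2  3  1  3  4  5  6  5  7
Maximum dp value is 7.

7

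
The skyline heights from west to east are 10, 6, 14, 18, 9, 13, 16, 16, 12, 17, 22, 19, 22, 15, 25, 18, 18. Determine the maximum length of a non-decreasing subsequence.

9

Track the smallest tail for each achievable length (allowing ties):
10 → extends → [10]
6 → replaces 10 → [6]
14 → extends → [6, 14]
18 → extends → [6, 14, 18]
9 → replaces 14 → [6, 9, 18]
13 → replaces 18 → [6, 9, 13]
16 → extends → [6, 9, 13, 16]
16 → extends → [6, 9, 13, 16, 16]
12 → replaces 13 → [6, 9, 12, 16, 16]
17 → extends → [6, 9, 12, 16, 16, 17]
22 → extends → [6, 9, 12, 16, 16, 17, 22]
19 → replaces 22 → [6, 9, 12, 16, 16, 17, 19]
22 → extends → [6, 9, 12, 16, 16, 17, 19, 22]
15 → replaces 16 → [6, 9, 12, 15, 16, 17, 19, 22]
25 → extends → [6, 9, 12, 15, 16, 17, 19, 22, 25]
18 → replaces 19 → [6, 9, 12, 15, 16, 17, 18, 22, 25]
18 → replaces 22 → [6, 9, 12, 15, 16, 17, 18, 18, 25]
Nine tails, so the longest non-decreasing subsequence has length 9 (e.g. 6, 9, 13, 16, 16, 17, 22, 22, 25).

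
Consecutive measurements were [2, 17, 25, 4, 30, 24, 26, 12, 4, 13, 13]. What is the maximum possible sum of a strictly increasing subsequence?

74

Let S[i] be the best sum of a strictly increasing subsequence ending at i:
i:      1  2  3  4  5  6  7  8  9 10 11
a[i]:   2 17 25  4 30 24 26 12  4 13 13
S:      2 19 44  6 74 43 70 18  6 31 31
Maximum is 74 (e.g. 2 + 17 + 25 + 30).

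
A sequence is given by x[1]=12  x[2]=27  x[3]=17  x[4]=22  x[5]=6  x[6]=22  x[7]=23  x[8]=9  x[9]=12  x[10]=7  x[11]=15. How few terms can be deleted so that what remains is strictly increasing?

Fewest deletions = n − (longest strictly increasing subsequence).
i:      1  2  3  4  5  6  7  8  9 10 11
x[i]:  12 27 17 22  6 22 23  9 12  7 15
dp:     1  2  2  3  1  3  4  2  3  2  4
max dp = 4, so deletions = 11 − 4 = 7.

7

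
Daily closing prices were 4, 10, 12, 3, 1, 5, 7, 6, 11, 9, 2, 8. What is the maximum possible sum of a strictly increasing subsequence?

Let S[i] be the best sum of a strictly increasing subsequence ending at i:
i:      1  2  3  4  5  6  7  8  9 10 11 12
a[i]:   4 10 12  3  1  5  7  6 11  9  2  8
S:      4 14 26  3  1  9 16 15 27 25  3 24
Maximum is 27 (e.g. 4 + 5 + 7 + 11).

27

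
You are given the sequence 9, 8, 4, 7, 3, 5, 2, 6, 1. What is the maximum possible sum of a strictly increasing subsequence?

Let S[i] be the best sum of a strictly increasing subsequence ending at i:
i:      1  2  3  4  5  6  7  8  9
a[i]:   9  8  4  7  3  5  2  6  1
S:      9  8  4 11  3  9  2 15  1
Maximum is 15 (e.g. 4 + 5 + 6).

15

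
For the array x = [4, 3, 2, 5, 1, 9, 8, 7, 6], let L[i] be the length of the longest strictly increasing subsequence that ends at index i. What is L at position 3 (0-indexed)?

dp[i] = 1 + max{dp[j] : j<i, x[j]<x[i]} (or 1 if no such j):
i:     0 1 2 3 4 5 6 7 8
x[i]:  4 3 2 5 1 9 8 7 6
dp:    1 1 1 2 1 3 3 3 3
At index 3 the value is 2.

2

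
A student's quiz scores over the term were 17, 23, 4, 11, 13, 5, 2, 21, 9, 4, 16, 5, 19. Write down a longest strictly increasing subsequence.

4, 11, 13, 16, 19

Patience tails give the LIS length; then backtrack through the dp parents:
17 → extends → [17]
23 → extends → [17, 23]
4 → replaces 17 → [4, 23]
11 → replaces 23 → [4, 11]
13 → extends → [4, 11, 13]
5 → replaces 11 → [4, 5, 13]
2 → replaces 4 → [2, 5, 13]
21 → extends → [2, 5, 13, 21]
9 → replaces 13 → [2, 5, 9, 21]
4 → replaces 5 → [2, 4, 9, 21]
16 → replaces 21 → [2, 4, 9, 16]
5 → replaces 9 → [2, 4, 5, 16]
19 → extends → [2, 4, 5, 16, 19]
Length 5; one witness is 4, 11, 13, 16, 19.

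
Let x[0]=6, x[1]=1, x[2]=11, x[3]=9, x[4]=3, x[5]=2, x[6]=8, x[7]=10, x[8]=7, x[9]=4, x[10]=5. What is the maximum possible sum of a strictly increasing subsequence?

Let S[i] be the best sum of a strictly increasing subsequence ending at i:
i:      0  1  2  3  4  5  6  7  8  9 10
x[i]:   6  1 11  9  3  2  8 10  7  4  5
S:      6  1 17 15  4  3 14 25 13  8 13
Maximum is 25 (e.g. 6 + 9 + 10).

25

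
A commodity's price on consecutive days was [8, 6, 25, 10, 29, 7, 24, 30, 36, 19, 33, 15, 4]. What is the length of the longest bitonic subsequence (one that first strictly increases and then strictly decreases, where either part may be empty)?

inc[i] = longest strictly increasing subsequence ending at i; dec[i] = longest strictly decreasing subsequence starting at i:
i:      1  2  3  4  5  6  7  8  9 10 11 12 13
a[i]:   8  6 25 10 29  7 24 30 36 19 33 15  4
inc:    1  1  2  2  3  2  3  4  5  3  5  3  1
dec:    3  2  5  3  5  2  4  4  4  3  3  2  1
Best peak at i=9 (value 36): inc=5, dec=4, length 5+4−1 = 8.

8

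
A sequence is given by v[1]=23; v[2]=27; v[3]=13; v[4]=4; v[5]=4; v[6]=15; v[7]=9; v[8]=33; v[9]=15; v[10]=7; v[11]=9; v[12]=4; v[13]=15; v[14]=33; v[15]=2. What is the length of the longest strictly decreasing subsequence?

6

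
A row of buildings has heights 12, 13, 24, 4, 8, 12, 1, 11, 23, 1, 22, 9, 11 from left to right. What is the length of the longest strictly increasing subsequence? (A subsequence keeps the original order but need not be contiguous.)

4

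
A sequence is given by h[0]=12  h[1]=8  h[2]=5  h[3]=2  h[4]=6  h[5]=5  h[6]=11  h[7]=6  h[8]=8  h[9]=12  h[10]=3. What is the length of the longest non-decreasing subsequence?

Track the smallest tail for each achievable length (allowing ties):
12 → extends → [12]
8 → replaces 12 → [8]
5 → replaces 8 → [5]
2 → replaces 5 → [2]
6 → extends → [2, 6]
5 → replaces 6 → [2, 5]
11 → extends → [2, 5, 11]
6 → replaces 11 → [2, 5, 6]
8 → extends → [2, 5, 6, 8]
12 → extends → [2, 5, 6, 8, 12]
3 → replaces 5 → [2, 3, 6, 8, 12]
Five tails, so the longest non-decreasing subsequence has length 5 (e.g. 5, 6, 6, 8, 12).

5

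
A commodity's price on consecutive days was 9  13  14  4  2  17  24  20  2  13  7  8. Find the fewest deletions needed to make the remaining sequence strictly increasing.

Fewest deletions = n − (longest strictly increasing subsequence).
i:      1  2  3  4  5  6  7  8  9 10 11 12
a[i]:   9 13 14  4  2 17 24 20  2 13  7  8
dp:     1  2  3  1  1  4  5  5  1  2  2  3
max dp = 5, so deletions = 12 − 5 = 7.

7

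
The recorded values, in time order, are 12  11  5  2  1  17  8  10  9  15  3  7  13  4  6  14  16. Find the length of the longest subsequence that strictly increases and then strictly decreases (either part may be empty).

6

inc[i] = longest strictly increasing subsequence ending at i; dec[i] = longest strictly decreasing subsequence starting at i:
i:      1  2  3  4  5  6  7  8  9 10 11 12 13 14 15 16 17
a[i]:  12 11  5  2  1 17  8 10  9 15  3  7 13  4  6 14 16
inc:    1  1  1  1  1  2  2  3  3  4  2  3  4  3  4  5  6
dec:    6  5  3  2  1  5  3  4  3  3  1  2  2  1  1  1  1
Best peak at i=1 (value 12): inc=1, dec=6, length 1+6−1 = 6.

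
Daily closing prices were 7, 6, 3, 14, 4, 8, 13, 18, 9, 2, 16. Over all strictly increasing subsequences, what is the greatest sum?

Let S[i] be the best sum of a strictly increasing subsequence ending at i:
i:      1  2  3  4  5  6  7  8  9 10 11
a[i]:   7  6  3 14  4  8 13 18  9  2 16
S:      7  6  3 21  7 15 28 46 24  2 44
Maximum is 46 (e.g. 3 + 4 + 8 + 13 + 18).

46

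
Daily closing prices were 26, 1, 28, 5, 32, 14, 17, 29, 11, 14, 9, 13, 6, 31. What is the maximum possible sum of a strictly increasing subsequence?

Let S[i] be the best sum of a strictly increasing subsequence ending at i:
i:       1   2   3   4   5   6   7   8   9  10  11  12  13  14
a[i]:   26   1  28   5  32  14  17  29  11  14   9  13   6  31
S:      26   1  54   6  86  20  37  83  17  31  15  30  12 114
Maximum is 114 (e.g. 26 + 28 + 29 + 31).

114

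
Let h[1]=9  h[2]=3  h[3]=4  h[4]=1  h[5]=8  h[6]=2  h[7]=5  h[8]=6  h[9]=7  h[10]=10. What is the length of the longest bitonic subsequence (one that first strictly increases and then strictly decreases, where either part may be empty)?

inc[i] = longest strictly increasing subsequence ending at i; dec[i] = longest strictly decreasing subsequence starting at i:
i:      1  2  3  4  5  6  7  8  9 10
h[i]:   9  3  4  1  8  2  5  6  7 10
inc:    1  1  2  1  3  2  3  4  5  6
dec:    3  2  2  1  2  1  1  1  1  1
Best peak at i=10 (value 10): inc=6, dec=1, length 6+1−1 = 6.

6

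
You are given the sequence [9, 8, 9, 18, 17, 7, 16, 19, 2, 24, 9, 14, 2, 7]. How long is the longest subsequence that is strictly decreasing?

5

Let dp[i] be the longest strictly decreasing subsequence ending at i:
i:      1  2  3  4  5  6  7  8  9 10 11 12 13 14
a[i]:   9  8  9 18 17  7 16 19  2 24  9 14  2  7
dp:     1  2  1  1  2  3  3  1  4  1  4  4  5  5
Maximum is 5.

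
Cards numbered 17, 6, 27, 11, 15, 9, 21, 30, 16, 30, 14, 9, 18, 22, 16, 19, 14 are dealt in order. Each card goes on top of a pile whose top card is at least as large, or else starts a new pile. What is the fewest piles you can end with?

Place each on the leftmost legal pile:
17 → new pile 1 (tops now [17])
6 → pile 1 (tops now [6])
27 → new pile 2 (tops now [6, 27])
11 → pile 2 (tops now [6, 11])
15 → new pile 3 (tops now [6, 11, 15])
9 → pile 2 (tops now [6, 9, 15])
21 → new pile 4 (tops now [6, 9, 15, 21])
30 → new pile 5 (tops now [6, 9, 15, 21, 30])
16 → pile 4 (tops now [6, 9, 15, 16, 30])
30 → pile 5 (tops now [6, 9, 15, 16, 30])
14 → pile 3 (tops now [6, 9, 14, 16, 30])
9 → pile 2 (tops now [6, 9, 14, 16, 30])
18 → pile 5 (tops now [6, 9, 14, 16, 18])
22 → new pile 6 (tops now [6, 9, 14, 16, 18, 22])
16 → pile 4 (tops now [6, 9, 14, 16, 18, 22])
19 → pile 6 (tops now [6, 9, 14, 16, 18, 19])
14 → pile 3 (tops now [6, 9, 14, 16, 18, 19])
Six piles.

6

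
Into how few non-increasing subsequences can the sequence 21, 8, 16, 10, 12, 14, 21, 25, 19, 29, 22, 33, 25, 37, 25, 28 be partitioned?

9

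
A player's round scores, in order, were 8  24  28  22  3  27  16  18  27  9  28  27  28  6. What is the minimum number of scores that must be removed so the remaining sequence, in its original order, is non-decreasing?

8

Fewest deletions = n − (longest non-decreasing subsequence).
i:      1  2  3  4  5  6  7  8  9 10 11 12 13 14
a[i]:   8 24 28 22  3 27 16 18 27  9 28 27 28  6
dp:     1  2  3  2  1  3  2  3  4  2  5  5  6  2
max dp = 6, so deletions = 14 − 6 = 8.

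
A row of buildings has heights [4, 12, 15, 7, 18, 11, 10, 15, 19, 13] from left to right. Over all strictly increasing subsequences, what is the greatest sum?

68

Let S[i] be the best sum of a strictly increasing subsequence ending at i:
i:      1  2  3  4  5  6  7  8  9 10
a[i]:   4 12 15  7 18 11 10 15 19 13
S:      4 16 31 11 49 22 21 37 68 35
Maximum is 68 (e.g. 4 + 12 + 15 + 18 + 19).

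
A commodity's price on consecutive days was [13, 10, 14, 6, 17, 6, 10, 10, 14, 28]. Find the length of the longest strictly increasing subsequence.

Track the smallest tail for each achievable length (strict):
13 → extends → [13]
10 → replaces 13 → [10]
14 → extends → [10, 14]
6 → replaces 10 → [6, 14]
17 → extends → [6, 14, 17]
6 → already a tail → [6, 14, 17]
10 → replaces 14 → [6, 10, 17]
10 → already a tail → [6, 10, 17]
14 → replaces 17 → [6, 10, 14]
28 → extends → [6, 10, 14, 28]
Four tails, so the longest strictly increasing subsequence has length 4 (e.g. 13, 14, 17, 28).

4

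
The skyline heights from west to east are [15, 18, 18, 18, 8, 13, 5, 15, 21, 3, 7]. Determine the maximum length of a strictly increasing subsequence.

4

Let dp[i] be the length of the longest such subsequence ending at index i:
i:      1  2  3  4  5  6  7  8  9 10 11
a[i]:  15 18 18 18  8 13  5 15 21  3  7
dp:     1  2  2  2  1  2  1  3  4  1  2
Maximum dp value is 4.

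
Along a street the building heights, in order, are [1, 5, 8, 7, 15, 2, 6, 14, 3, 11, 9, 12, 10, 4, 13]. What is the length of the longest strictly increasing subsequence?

Track the smallest tail for each achievable length (strict):
1 → extends → [1]
5 → extends → [1, 5]
8 → extends → [1, 5, 8]
7 → replaces 8 → [1, 5, 7]
15 → extends → [1, 5, 7, 15]
2 → replaces 5 → [1, 2, 7, 15]
6 → replaces 7 → [1, 2, 6, 15]
14 → replaces 15 → [1, 2, 6, 14]
3 → replaces 6 → [1, 2, 3, 14]
11 → replaces 14 → [1, 2, 3, 11]
9 → replaces 11 → [1, 2, 3, 9]
12 → extends → [1, 2, 3, 9, 12]
10 → replaces 12 → [1, 2, 3, 9, 10]
4 → replaces 9 → [1, 2, 3, 4, 10]
13 → extends → [1, 2, 3, 4, 10, 13]
Six tails, so the longest strictly increasing subsequence has length 6 (e.g. 1, 5, 8, 11, 12, 13).

6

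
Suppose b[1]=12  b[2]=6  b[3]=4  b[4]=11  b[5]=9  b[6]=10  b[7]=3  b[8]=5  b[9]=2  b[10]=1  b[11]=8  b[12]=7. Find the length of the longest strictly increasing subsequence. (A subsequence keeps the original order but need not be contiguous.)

3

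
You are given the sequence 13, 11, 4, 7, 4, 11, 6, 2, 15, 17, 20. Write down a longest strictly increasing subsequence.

4, 7, 11, 15, 17, 20

Patience tails give the LIS length; then backtrack through the dp parents:
13 → extends → [13]
11 → replaces 13 → [11]
4 → replaces 11 → [4]
7 → extends → [4, 7]
4 → already a tail → [4, 7]
11 → extends → [4, 7, 11]
6 → replaces 7 → [4, 6, 11]
2 → replaces 4 → [2, 6, 11]
15 → extends → [2, 6, 11, 15]
17 → extends → [2, 6, 11, 15, 17]
20 → extends → [2, 6, 11, 15, 17, 20]
Length 6; one witness is 4, 7, 11, 15, 17, 20.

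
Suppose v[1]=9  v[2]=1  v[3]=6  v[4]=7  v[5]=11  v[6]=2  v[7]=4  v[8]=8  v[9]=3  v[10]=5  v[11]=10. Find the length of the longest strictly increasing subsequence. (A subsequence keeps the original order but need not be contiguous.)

5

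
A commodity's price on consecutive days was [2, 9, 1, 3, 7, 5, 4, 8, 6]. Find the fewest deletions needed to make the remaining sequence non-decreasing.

5

Fewest deletions = n − (longest non-decreasing subsequence).
i:     1 2 3 4 5 6 7 8 9
a[i]:  2 9 1 3 7 5 4 8 6
dp:    1 2 1 2 3 3 3 4 4
max dp = 4, so deletions = 9 − 4 = 5.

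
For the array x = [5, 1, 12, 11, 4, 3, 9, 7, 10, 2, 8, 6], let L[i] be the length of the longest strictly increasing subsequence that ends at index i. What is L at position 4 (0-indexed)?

2

dp[i] = 1 + max{dp[j] : j<i, x[j]<x[i]} (or 1 if no such j):
i:      0  1  2  3  4  5  6  7  8  9 10 11
x[i]:   5  1 12 11  4  3  9  7 10  2  8  6
dp:     1  1  2  2  2  2  3  3  4  2  4  3
At index 4 the value is 2.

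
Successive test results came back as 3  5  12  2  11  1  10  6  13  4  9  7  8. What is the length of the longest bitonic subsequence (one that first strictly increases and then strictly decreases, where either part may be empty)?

inc[i] = longest strictly increasing subsequence ending at i; dec[i] = longest strictly decreasing subsequence starting at i:
i:      1  2  3  4  5  6  7  8  9 10 11 12 13
a[i]:   3  5 12  2 11  1 10  6 13  4  9  7  8
inc:    1  2  3  1  3  1  3  3  4  2  4  4  5
dec:    3  3  5  2  4  1  3  2  3  1  2  1  1
Best peak at i=3 (value 12): inc=3, dec=5, length 3+5−1 = 7.

7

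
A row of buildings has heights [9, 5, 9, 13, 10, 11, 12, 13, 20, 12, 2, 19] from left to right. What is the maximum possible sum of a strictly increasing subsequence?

Let S[i] be the best sum of a strictly increasing subsequence ending at i:
i:      1  2  3  4  5  6  7  8  9 10 11 12
a[i]:   9  5  9 13 10 11 12 13 20 12  2 19
S:      9  5 14 27 24 35 47 60 80 47  2 79
Maximum is 80 (e.g. 5 + 9 + 10 + 11 + 12 + 13 + 20).

80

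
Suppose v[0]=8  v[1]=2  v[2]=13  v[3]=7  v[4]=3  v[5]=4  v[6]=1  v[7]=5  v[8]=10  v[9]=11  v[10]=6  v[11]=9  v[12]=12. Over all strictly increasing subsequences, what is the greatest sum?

Let S[i] be the best sum of a strictly increasing subsequence ending at i:
i:      0  1  2  3  4  5  6  7  8  9 10 11 12
v[i]:   8  2 13  7  3  4  1  5 10 11  6  9 12
S:      8  2 21  9  5  9  1 14 24 35 20 29 47
Maximum is 47 (e.g. 2 + 3 + 4 + 5 + 10 + 11 + 12).

47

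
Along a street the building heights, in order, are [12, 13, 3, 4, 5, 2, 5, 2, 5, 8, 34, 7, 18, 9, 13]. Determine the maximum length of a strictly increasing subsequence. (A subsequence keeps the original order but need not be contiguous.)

6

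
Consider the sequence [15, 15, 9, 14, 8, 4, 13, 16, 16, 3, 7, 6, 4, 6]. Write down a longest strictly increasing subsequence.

9, 14, 16

Patience tails give the LIS length; then backtrack through the dp parents:
15 → extends → [15]
15 → already a tail → [15]
9 → replaces 15 → [9]
14 → extends → [9, 14]
8 → replaces 9 → [8, 14]
4 → replaces 8 → [4, 14]
13 → replaces 14 → [4, 13]
16 → extends → [4, 13, 16]
16 → already a tail → [4, 13, 16]
3 → replaces 4 → [3, 13, 16]
7 → replaces 13 → [3, 7, 16]
6 → replaces 7 → [3, 6, 16]
4 → replaces 6 → [3, 4, 16]
6 → replaces 16 → [3, 4, 6]
Length 3; one witness is 9, 14, 16.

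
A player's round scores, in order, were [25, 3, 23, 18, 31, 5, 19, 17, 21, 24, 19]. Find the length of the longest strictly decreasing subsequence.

Negate each value so 'decreasing' becomes 'increasing', then run patience tails on the negated sequence:
-25 → extends → [-25]
-3 → extends → [-25, -3]
-23 → replaces -3 → [-25, -23]
-18 → extends → [-25, -23, -18]
-31 → replaces -25 → [-31, -23, -18]
-5 → extends → [-31, -23, -18, -5]
-19 → replaces -18 → [-31, -23, -19, -5]
-17 → replaces -5 → [-31, -23, -19, -17]
-21 → replaces -19 → [-31, -23, -21, -17]
-24 → replaces -23 → [-31, -24, -21, -17]
-19 → replaces -17 → [-31, -24, -21, -19]
Four tails, so the longest strictly decreasing subsequence of the original has length 4.

4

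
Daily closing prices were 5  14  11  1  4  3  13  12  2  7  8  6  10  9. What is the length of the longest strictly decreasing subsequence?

Let dp[i] be the longest strictly decreasing subsequence ending at i:
i:      1  2  3  4  5  6  7  8  9 10 11 12 13 14
a[i]:   5 14 11  1  4  3 13 12  2  7  8  6 10  9
dp:     1  1  2  3  3  4  2  3  5  4  4  5  4  5
Maximum is 5.

5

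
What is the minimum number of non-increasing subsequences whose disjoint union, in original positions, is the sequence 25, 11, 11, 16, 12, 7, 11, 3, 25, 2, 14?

3

Place each on the leftmost legal pile:
25 → new pile 1 (tops now [25])
11 → pile 1 (tops now [11])
11 → pile 1 (tops now [11])
16 → new pile 2 (tops now [11, 16])
12 → pile 2 (tops now [11, 12])
7 → pile 1 (tops now [7, 12])
11 → pile 2 (tops now [7, 11])
3 → pile 1 (tops now [3, 11])
25 → new pile 3 (tops now [3, 11, 25])
2 → pile 1 (tops now [2, 11, 25])
14 → pile 3 (tops now [2, 11, 14])
Three piles.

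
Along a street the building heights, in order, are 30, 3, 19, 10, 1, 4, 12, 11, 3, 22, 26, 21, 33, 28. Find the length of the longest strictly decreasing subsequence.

Negate each value so 'decreasing' becomes 'increasing', then run patience tails on the negated sequence:
-30 → extends → [-30]
-3 → extends → [-30, -3]
-19 → replaces -3 → [-30, -19]
-10 → extends → [-30, -19, -10]
-1 → extends → [-30, -19, -10, -1]
-4 → replaces -1 → [-30, -19, -10, -4]
-12 → replaces -10 → [-30, -19, -12, -4]
-11 → replaces -4 → [-30, -19, -12, -11]
-3 → extends → [-30, -19, -12, -11, -3]
-22 → replaces -19 → [-30, -22, -12, -11, -3]
-26 → replaces -22 → [-30, -26, -12, -11, -3]
-21 → replaces -12 → [-30, -26, -21, -11, -3]
-33 → replaces -30 → [-33, -26, -21, -11, -3]
-28 → replaces -26 → [-33, -28, -21, -11, -3]
Five tails, so the longest strictly decreasing subsequence of the original has length 5.

5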